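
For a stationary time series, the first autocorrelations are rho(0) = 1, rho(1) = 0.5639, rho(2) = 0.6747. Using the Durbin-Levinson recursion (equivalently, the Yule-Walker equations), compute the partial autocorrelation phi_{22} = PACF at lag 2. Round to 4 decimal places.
\phi_{22} = 0.5230

The PACF at lag k is phi_{kk}, the last component of the solution
to the Yule-Walker system G_k phi = r_k where
  (G_k)_{ij} = rho(|i - j|), (r_k)_i = rho(i), i,j = 1..k.
Equivalently, Durbin-Levinson gives phi_{kk} iteratively:
  phi_{11} = rho(1)
  phi_{kk} = [rho(k) - sum_{j=1..k-1} phi_{k-1,j} rho(k-j)]
            / [1 - sum_{j=1..k-1} phi_{k-1,j} rho(j)],
  phi_{k,j} = phi_{k-1,j} - phi_{kk} phi_{k-1,k-j},  j = 1..k-1.
Step k = 1:
  phi_11 = rho(1) = 0.5639.
Step k = 2:
  phi_22 = [rho(2) - phi_11 rho(1)] / [1 - phi_11 rho(1)] = [0.6747 - (0.5639)(0.5639)] / [1 - (0.5639)(0.5639)]
         = 0.35671679 / 0.68201679 = 0.523.
Therefore phi_{22} = 0.5230.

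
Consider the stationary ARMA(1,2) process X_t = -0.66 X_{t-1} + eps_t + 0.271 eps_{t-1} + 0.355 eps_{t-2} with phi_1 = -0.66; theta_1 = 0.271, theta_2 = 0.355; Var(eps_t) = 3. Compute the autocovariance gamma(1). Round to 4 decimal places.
\gamma(1) = -3.1937

Multiply the model equation by X_{t-k} and take expectations. With theta_0 = psi_0 = 1 and psi_j the MA(infinity) weights, this gives
  gamma(k) - sum_i phi_i gamma(k-i) = c_k,
  c_k = sigma^2 * sum_{j=k..q} theta_j psi_{j-k}   (c_k = 0 for k > q),
using gamma(-m) = gamma(m).
psi-weights needed (psi_j = theta_j + sum_i phi_i psi_{j-i}):
  psi_1 = theta_1 + phi_1 = 0.271 + (-0.66) = -0.389
  psi_2 = theta_2 + phi_1 psi_1 = 0.355 + (-0.66)(-0.389) = 0.61174
Right-hand sides:
  c_0 = sigma^2 (1 + theta_1 psi_1 + theta_2 psi_2) = 3 * (1 + (0.271)(-0.389) + (0.355)(0.61174)) = 3 * 1.111749 = 3.335246
  c_1 = sigma^2 (theta_1 + theta_2 psi_1) = 3 * (0.271 + (0.355)(-0.389)) = 0.398715
  c_2 = sigma^2 theta_2 = 3 * (0.355) = 1.065
Equations for k = 0 and k = 1 (AR order 1):
  gamma(0) = phi_1 gamma(1) + c_0
  gamma(1) = phi_1 gamma(0) + c_1
Substituting the second into the first: gamma(0) (1 - phi_1^2) = c_0 + phi_1 c_1, so
  gamma(0) = (c_0 + phi_1 c_1) / (1 - phi_1^2) = (3.335246 + (-0.66)(0.398715)) / (1 - (-0.66)^2) = 3.072094 / 0.5644 = 5.443115.
  gamma(1) = phi_1 gamma(0) + c_1 = (-0.66)(5.443115) + (0.398715) = -3.193741.
Therefore gamma(1) = -3.1937 (to 4 decimal places).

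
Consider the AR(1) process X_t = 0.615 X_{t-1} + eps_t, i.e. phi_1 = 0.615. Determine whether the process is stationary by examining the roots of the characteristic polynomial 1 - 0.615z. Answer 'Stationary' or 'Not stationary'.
\text{Stationary}

The AR(p) characteristic polynomial is P(z) = 1 - 0.615z.
Stationarity requires all roots to lie outside the unit circle, i.e. |z| > 1 for every root.
This is linear in z: 1 + (-0.615) z = 0  =>  z = -1/(-0.615) = 1.626016,  |z| = 1.626016.
Moduli of all roots: 1.6260.
All moduli strictly greater than 1? Yes.
Verdict: Stationary.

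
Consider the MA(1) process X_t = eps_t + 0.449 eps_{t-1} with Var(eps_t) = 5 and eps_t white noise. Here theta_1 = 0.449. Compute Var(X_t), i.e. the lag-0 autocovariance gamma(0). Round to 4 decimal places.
\gamma(0) = 6.0080

For an MA(q) process X_t = eps_t + sum_i theta_i eps_{t-i} with
Var(eps_t) = sigma^2, the variance is
  gamma(0) = sigma^2 * (1 + sum_i theta_i^2).
  sum_i theta_i^2 = (0.449)^2 = 0.201601.
  gamma(0) = 5 * (1 + 0.201601) = 5 * 1.201601 = 6.008005, which rounds to 6.0080.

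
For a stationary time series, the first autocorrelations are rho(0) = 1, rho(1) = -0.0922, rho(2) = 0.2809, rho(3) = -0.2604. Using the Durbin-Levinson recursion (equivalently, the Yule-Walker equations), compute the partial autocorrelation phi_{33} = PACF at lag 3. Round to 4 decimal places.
\phi_{33} = -0.2359

The PACF at lag k is phi_{kk}, the last component of the solution
to the Yule-Walker system G_k phi = r_k where
  (G_k)_{ij} = rho(|i - j|), (r_k)_i = rho(i), i,j = 1..k.
Equivalently, Durbin-Levinson gives phi_{kk} iteratively:
  phi_{11} = rho(1)
  phi_{kk} = [rho(k) - sum_{j=1..k-1} phi_{k-1,j} rho(k-j)]
            / [1 - sum_{j=1..k-1} phi_{k-1,j} rho(j)],
  phi_{k,j} = phi_{k-1,j} - phi_{kk} phi_{k-1,k-j},  j = 1..k-1.
Step k = 1:
  phi_11 = rho(1) = -0.0922.
Step k = 2:
  phi_22 = [rho(2) - phi_11 rho(1)] / [1 - phi_11 rho(1)] = [0.2809 - (-0.0922)(-0.0922)] / [1 - (-0.0922)(-0.0922)]
         = 0.27239916 / 0.99149916 = 0.274735.
  Update: phi_21 = phi_11 - phi_22 phi_11 = -0.0922 - (0.274735)(-0.0922) = -0.066869.
Step k = 3:
  phi_33 = [rho(3) - phi_21 rho(2) - phi_22 rho(1)] / [1 - phi_21 rho(1) - phi_22 rho(2)]
    numerator   = -0.2604 - (-0.066869)(0.2809) - (0.274735)(-0.0922) = -0.21628583
    denominator = 1 - (-0.066869)(-0.0922) - (0.274735)(0.2809) = 0.91666168
  phi_33 = -0.21628583 / 0.91666168 = -0.2359.
Therefore phi_{33} = -0.2359.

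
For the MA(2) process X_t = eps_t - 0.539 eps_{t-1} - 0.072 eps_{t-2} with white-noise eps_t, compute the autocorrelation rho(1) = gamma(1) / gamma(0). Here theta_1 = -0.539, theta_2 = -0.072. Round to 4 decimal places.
\rho(1) = -0.3860

For an MA(q) process with theta_0 = 1, the autocovariance is
  gamma(k) = sigma^2 * sum_{i=0..q-k} theta_i * theta_{i+k},
and rho(k) = gamma(k) / gamma(0). Sigma^2 cancels.
  numerator   = (1)*(-0.539) + (-0.539)*(-0.072) = -0.500192.
  denominator = (1)^2 + (-0.539)^2 + (-0.072)^2 = 1.295705.
  rho(1) = -0.500192 / 1.295705 = -0.3860.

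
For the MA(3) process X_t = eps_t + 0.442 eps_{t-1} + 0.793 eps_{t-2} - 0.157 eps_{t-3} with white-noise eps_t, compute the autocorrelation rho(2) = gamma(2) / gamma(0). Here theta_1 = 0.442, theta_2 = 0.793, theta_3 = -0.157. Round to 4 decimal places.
\rho(2) = 0.3914

For an MA(q) process with theta_0 = 1, the autocovariance is
  gamma(k) = sigma^2 * sum_{i=0..q-k} theta_i * theta_{i+k},
and rho(k) = gamma(k) / gamma(0). Sigma^2 cancels.
  numerator   = (1)*(0.793) + (0.442)*(-0.157) = 0.723606.
  denominator = (1)^2 + (0.442)^2 + (0.793)^2 + (-0.157)^2 = 1.848862.
  rho(2) = 0.723606 / 1.848862 = 0.3914.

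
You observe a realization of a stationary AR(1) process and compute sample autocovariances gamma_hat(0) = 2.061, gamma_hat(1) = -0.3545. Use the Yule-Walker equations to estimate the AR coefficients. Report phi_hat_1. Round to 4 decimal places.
\hat\phi_{1} = -0.1720

The Yule-Walker equations for an AR(p) process read, in matrix form,
  Gamma_p phi = r_p,   with   (Gamma_p)_{ij} = gamma(|i - j|),
                       (r_p)_i = gamma(i),   i,j = 1..p.
Substitute the sample gammas (Toeplitz matrix and right-hand side of size 1):
  Gamma_p = [[2.061]]
  r_p     = [-0.3545]
With p = 1 this is the single equation gamma(0) phi_1 = gamma(1):
  phi_hat_1 = gamma(1) / gamma(0) = -0.3545 / 2.061 = -0.1720.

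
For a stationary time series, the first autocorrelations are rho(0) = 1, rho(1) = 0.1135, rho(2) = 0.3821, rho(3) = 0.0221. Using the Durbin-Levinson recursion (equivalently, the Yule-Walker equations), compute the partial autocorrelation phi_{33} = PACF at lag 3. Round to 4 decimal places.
\phi_{33} = -0.0559

The PACF at lag k is phi_{kk}, the last component of the solution
to the Yule-Walker system G_k phi = r_k where
  (G_k)_{ij} = rho(|i - j|), (r_k)_i = rho(i), i,j = 1..k.
Equivalently, Durbin-Levinson gives phi_{kk} iteratively:
  phi_{11} = rho(1)
  phi_{kk} = [rho(k) - sum_{j=1..k-1} phi_{k-1,j} rho(k-j)]
            / [1 - sum_{j=1..k-1} phi_{k-1,j} rho(j)],
  phi_{k,j} = phi_{k-1,j} - phi_{kk} phi_{k-1,k-j},  j = 1..k-1.
Step k = 1:
  phi_11 = rho(1) = 0.1135.
Step k = 2:
  phi_22 = [rho(2) - phi_11 rho(1)] / [1 - phi_11 rho(1)] = [0.3821 - (0.1135)(0.1135)] / [1 - (0.1135)(0.1135)]
         = 0.36921775 / 0.98711775 = 0.374036.
  Update: phi_21 = phi_11 - phi_22 phi_11 = 0.1135 - (0.374036)(0.1135) = 0.071047.
Step k = 3:
  phi_33 = [rho(3) - phi_21 rho(2) - phi_22 rho(1)] / [1 - phi_21 rho(1) - phi_22 rho(2)]
    numerator   = 0.0221 - (0.071047)(0.3821) - (0.374036)(0.1135) = -0.04750012
    denominator = 1 - (0.071047)(0.1135) - (0.374036)(0.3821) = 0.84901695
  phi_33 = -0.04750012 / 0.84901695 = -0.0559.
Therefore phi_{33} = -0.0559.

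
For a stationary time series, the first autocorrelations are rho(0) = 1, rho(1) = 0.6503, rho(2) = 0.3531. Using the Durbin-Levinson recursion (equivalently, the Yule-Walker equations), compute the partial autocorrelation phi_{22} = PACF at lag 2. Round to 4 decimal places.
\phi_{22} = -0.1209

The PACF at lag k is phi_{kk}, the last component of the solution
to the Yule-Walker system G_k phi = r_k where
  (G_k)_{ij} = rho(|i - j|), (r_k)_i = rho(i), i,j = 1..k.
Equivalently, Durbin-Levinson gives phi_{kk} iteratively:
  phi_{11} = rho(1)
  phi_{kk} = [rho(k) - sum_{j=1..k-1} phi_{k-1,j} rho(k-j)]
            / [1 - sum_{j=1..k-1} phi_{k-1,j} rho(j)],
  phi_{k,j} = phi_{k-1,j} - phi_{kk} phi_{k-1,k-j},  j = 1..k-1.
Step k = 1:
  phi_11 = rho(1) = 0.6503.
Step k = 2:
  phi_22 = [rho(2) - phi_11 rho(1)] / [1 - phi_11 rho(1)] = [0.3531 - (0.6503)(0.6503)] / [1 - (0.6503)(0.6503)]
         = -0.06979009 / 0.57710991 = -0.1209.
Therefore phi_{22} = -0.1209.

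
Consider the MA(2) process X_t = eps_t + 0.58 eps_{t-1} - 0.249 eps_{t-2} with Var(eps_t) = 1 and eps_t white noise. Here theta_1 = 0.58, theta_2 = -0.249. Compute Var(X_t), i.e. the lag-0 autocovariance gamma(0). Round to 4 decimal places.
\gamma(0) = 1.3984

For an MA(q) process X_t = eps_t + sum_i theta_i eps_{t-i} with
Var(eps_t) = sigma^2, the variance is
  gamma(0) = sigma^2 * (1 + sum_i theta_i^2).
  sum_i theta_i^2 = (0.58)^2 + (-0.249)^2 = 0.3364 + 0.062001 = 0.398401.
  gamma(0) = 1 * (1 + 0.398401) = 1 * 1.398401 = 1.398401, which rounds to 1.3984.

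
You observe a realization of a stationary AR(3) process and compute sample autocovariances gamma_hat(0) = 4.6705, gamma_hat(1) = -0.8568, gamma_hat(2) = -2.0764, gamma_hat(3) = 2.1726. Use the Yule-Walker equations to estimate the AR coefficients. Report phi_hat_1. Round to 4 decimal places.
\hat\phi_{1} = -0.1030

The Yule-Walker equations for an AR(p) process read, in matrix form,
  Gamma_p phi = r_p,   with   (Gamma_p)_{ij} = gamma(|i - j|),
                       (r_p)_i = gamma(i),   i,j = 1..p.
Substitute the sample gammas (Toeplitz matrix and right-hand side of size 3):
  Gamma_p = [[4.6705, -0.8568, -2.0764], [-0.8568, 4.6705, -0.8568], [-2.0764, -0.8568, 4.6705]]
  r_p     = [-0.8568, -2.0764, 2.1726]
Written out (R1..R3):
  (R1) 4.6705 phi_1 - 0.8568 phi_2 - 2.0764 phi_3 = -0.8568
  (R2) -0.8568 phi_1 + 4.6705 phi_2 - 0.8568 phi_3 = -2.0764
  (R3) -2.0764 phi_1 - 0.8568 phi_2 + 4.6705 phi_3 = 2.1726
Gaussian elimination:
  R2 <- R2 - (-0.8568/4.6705) R1 = R2 - (-0.183449) R1:  4.513321 phi_2 - 1.237714 phi_3 = -2.233579
  R3 <- R3 - (-2.0764/4.6705) R1 = R3 - (-0.444578) R1:  -1.237714 phi_2 + 3.747379 phi_3 = 1.791686
  R3 <- R3 - (-1.237714/4.513321) R2 = R3 - (-0.274236) R2:  3.407953 phi_3 = 1.179158
Back-substitution:
  phi_hat_3 = 1.179158 / 3.407953 = 0.346002
  phi_hat_2 = (-2.233579 - (-1.237714)(0.346002)) / 4.513321 = -0.4
  phi_hat_1 = (-0.8568 - (-0.8568)(-0.4) - (-2.0764)(0.346002)) / 4.6705 = -0.103004
So phi_hat = [-0.1030, -0.4000, 0.3460].
Therefore phi_hat_1 = -0.1030.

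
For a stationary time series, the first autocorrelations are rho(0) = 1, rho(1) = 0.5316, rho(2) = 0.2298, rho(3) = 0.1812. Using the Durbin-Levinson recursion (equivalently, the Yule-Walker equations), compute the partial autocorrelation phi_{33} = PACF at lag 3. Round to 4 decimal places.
\phi_{33} = 0.1250

The PACF at lag k is phi_{kk}, the last component of the solution
to the Yule-Walker system G_k phi = r_k where
  (G_k)_{ij} = rho(|i - j|), (r_k)_i = rho(i), i,j = 1..k.
Equivalently, Durbin-Levinson gives phi_{kk} iteratively:
  phi_{11} = rho(1)
  phi_{kk} = [rho(k) - sum_{j=1..k-1} phi_{k-1,j} rho(k-j)]
            / [1 - sum_{j=1..k-1} phi_{k-1,j} rho(j)],
  phi_{k,j} = phi_{k-1,j} - phi_{kk} phi_{k-1,k-j},  j = 1..k-1.
Step k = 1:
  phi_11 = rho(1) = 0.5316.
Step k = 2:
  phi_22 = [rho(2) - phi_11 rho(1)] / [1 - phi_11 rho(1)] = [0.2298 - (0.5316)(0.5316)] / [1 - (0.5316)(0.5316)]
         = -0.05279856 / 0.71740144 = -0.073597.
  Update: phi_21 = phi_11 - phi_22 phi_11 = 0.5316 - (-0.073597)(0.5316) = 0.570724.
Step k = 3:
  phi_33 = [rho(3) - phi_21 rho(2) - phi_22 rho(1)] / [1 - phi_21 rho(1) - phi_22 rho(2)]
    numerator   = 0.1812 - (0.570724)(0.2298) - (-0.073597)(0.5316) = 0.08917173
    denominator = 1 - (0.570724)(0.5316) - (-0.073597)(0.2298) = 0.71351563
  phi_33 = 0.08917173 / 0.71351563 = 0.125.
Therefore phi_{33} = 0.1250.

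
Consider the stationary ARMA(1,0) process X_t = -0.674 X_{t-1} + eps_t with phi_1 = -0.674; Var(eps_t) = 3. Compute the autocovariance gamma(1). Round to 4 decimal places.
\gamma(1) = -3.7052

Multiply the model equation by X_{t-k} and take expectations. With theta_0 = psi_0 = 1 and psi_j the MA(infinity) weights, this gives
  gamma(k) - sum_i phi_i gamma(k-i) = c_k,
  c_k = sigma^2 * sum_{j=k..q} theta_j psi_{j-k}   (c_k = 0 for k > q),
using gamma(-m) = gamma(m).
Pure AR (q = 0): c_0 = sigma^2 = 3, c_k = 0 for k >= 1.
Equations for k = 0 and k = 1 (AR order 1):
  gamma(0) = phi_1 gamma(1) + c_0
  gamma(1) = phi_1 gamma(0) + c_1
Substituting the second into the first: gamma(0) (1 - phi_1^2) = c_0 + phi_1 c_1, so
  gamma(0) = c_0 / (1 - phi_1^2) = 3 / (1 - (-0.674)^2) = 3 / 0.545724 = 5.497284.
  gamma(1) = phi_1 gamma(0) = (-0.674)(5.497284) = -3.70517.
Therefore gamma(1) = -3.7052 (to 4 decimal places).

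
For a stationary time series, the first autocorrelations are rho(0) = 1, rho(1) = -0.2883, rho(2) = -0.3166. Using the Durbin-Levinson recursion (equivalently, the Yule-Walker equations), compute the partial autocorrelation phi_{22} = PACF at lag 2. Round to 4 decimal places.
\phi_{22} = -0.4360

The PACF at lag k is phi_{kk}, the last component of the solution
to the Yule-Walker system G_k phi = r_k where
  (G_k)_{ij} = rho(|i - j|), (r_k)_i = rho(i), i,j = 1..k.
Equivalently, Durbin-Levinson gives phi_{kk} iteratively:
  phi_{11} = rho(1)
  phi_{kk} = [rho(k) - sum_{j=1..k-1} phi_{k-1,j} rho(k-j)]
            / [1 - sum_{j=1..k-1} phi_{k-1,j} rho(j)],
  phi_{k,j} = phi_{k-1,j} - phi_{kk} phi_{k-1,k-j},  j = 1..k-1.
Step k = 1:
  phi_11 = rho(1) = -0.2883.
Step k = 2:
  phi_22 = [rho(2) - phi_11 rho(1)] / [1 - phi_11 rho(1)] = [-0.3166 - (-0.2883)(-0.2883)] / [1 - (-0.2883)(-0.2883)]
         = -0.39971689 / 0.91688311 = -0.436.
Therefore phi_{22} = -0.4360.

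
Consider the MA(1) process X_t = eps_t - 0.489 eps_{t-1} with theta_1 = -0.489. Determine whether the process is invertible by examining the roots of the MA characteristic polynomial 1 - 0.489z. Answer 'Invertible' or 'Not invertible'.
\text{Invertible}

The MA(q) characteristic polynomial is P(z) = 1 - 0.489z.
Invertibility requires all roots to lie outside the unit circle, i.e. |z| > 1 for every root.
This is linear in z: 1 + (-0.489) z = 0  =>  z = -1/(-0.489) = 2.04499,  |z| = 2.04499.
Moduli of all roots: 2.0450.
All moduli strictly greater than 1? Yes.
Verdict: Invertible.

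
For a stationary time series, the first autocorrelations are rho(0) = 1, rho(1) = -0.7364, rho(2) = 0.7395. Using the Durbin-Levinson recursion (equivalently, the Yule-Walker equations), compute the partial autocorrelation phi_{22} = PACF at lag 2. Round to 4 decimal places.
\phi_{22} = 0.4309

The PACF at lag k is phi_{kk}, the last component of the solution
to the Yule-Walker system G_k phi = r_k where
  (G_k)_{ij} = rho(|i - j|), (r_k)_i = rho(i), i,j = 1..k.
Equivalently, Durbin-Levinson gives phi_{kk} iteratively:
  phi_{11} = rho(1)
  phi_{kk} = [rho(k) - sum_{j=1..k-1} phi_{k-1,j} rho(k-j)]
            / [1 - sum_{j=1..k-1} phi_{k-1,j} rho(j)],
  phi_{k,j} = phi_{k-1,j} - phi_{kk} phi_{k-1,k-j},  j = 1..k-1.
Step k = 1:
  phi_11 = rho(1) = -0.7364.
Step k = 2:
  phi_22 = [rho(2) - phi_11 rho(1)] / [1 - phi_11 rho(1)] = [0.7395 - (-0.7364)(-0.7364)] / [1 - (-0.7364)(-0.7364)]
         = 0.19721504 / 0.45771504 = 0.4309.
Therefore phi_{22} = 0.4309.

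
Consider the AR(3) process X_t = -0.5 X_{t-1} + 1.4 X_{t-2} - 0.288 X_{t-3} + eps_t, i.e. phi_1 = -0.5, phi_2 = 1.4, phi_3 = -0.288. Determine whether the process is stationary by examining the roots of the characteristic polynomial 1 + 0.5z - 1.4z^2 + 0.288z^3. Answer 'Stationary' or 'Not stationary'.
\text{Not stationary}

The AR(p) characteristic polynomial is P(z) = 1 + 0.5z - 1.4z^2 + 0.288z^3.
Stationarity requires all roots to lie outside the unit circle, i.e. |z| > 1 for every root.
Degree 3: look for a simple real root z0 first, then factor out (1 - z/z0) and solve the remaining quadratic.
Testing z0 = 1.25: P(1.25) = 1 + (0.5)(1.25) + (-1.4)(1.25)^2 + (0.288)(1.25)^3
  = 1 + (0.625) + (-2.1875) + (0.5625) = 0.  So z_0 = 1.25 is a root, |z_0| = 1.25.
Divide out the factor (1 - 0.8 z) = (1 - z/z0) (since 1/z0 = 0.8):
  P(z) = (1 - 0.8 z)(1 + (1.3) z + (-0.36) z^2)
  [check: z-coef 1.3 - (0.8) = 0.5; z^2-coef -0.36 - (0.8)(1.3) = -1.4; z^3-coef -(0.8)(-0.36) = 0.288.]
Remaining roots from the quadratic factor 1 + (1.3) z + (-0.36) z^2:
  Set 1 + (1.3) z + (-0.36) z^2 = 0, i.e. a z^2 + b z + c = 0 with a = -0.36, b = 1.3, c = 1.
  Discriminant D = b^2 - 4ac = (1.3)^2 - 4*(-0.36)*1 = 1.69 - (-1.44) = 3.13.
  D >= 0, so the roots are real: z = (-b +/- sqrt(D)) / (2a) = (-1.3 +/- 1.769181) / (-0.72).
    z_1 = (-1.3 + 1.769181) / (-0.72) = -0.6516,   |z_1| = 0.6516.
    z_2 = (-1.3 - 1.769181) / (-0.72) = 4.2628,   |z_2| = 4.2628.
Moduli of all roots: 1.2500, 0.6516, 4.2628.
All moduli strictly greater than 1? No.
Verdict: Not stationary.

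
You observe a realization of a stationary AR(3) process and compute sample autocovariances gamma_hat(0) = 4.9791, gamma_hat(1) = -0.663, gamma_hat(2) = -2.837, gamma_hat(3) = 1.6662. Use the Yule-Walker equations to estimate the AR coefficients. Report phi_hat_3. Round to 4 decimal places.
\hat\phi_{3} = 0.2120

The Yule-Walker equations for an AR(p) process read, in matrix form,
  Gamma_p phi = r_p,   with   (Gamma_p)_{ij} = gamma(|i - j|),
                       (r_p)_i = gamma(i),   i,j = 1..p.
Substitute the sample gammas (Toeplitz matrix and right-hand side of size 3):
  Gamma_p = [[4.9791, -0.663, -2.837], [-0.663, 4.9791, -0.663], [-2.837, -0.663, 4.9791]]
  r_p     = [-0.663, -2.837, 1.6662]
Written out (R1..R3):
  (R1) 4.9791 phi_1 - 0.663 phi_2 - 2.837 phi_3 = -0.663
  (R2) -0.663 phi_1 + 4.9791 phi_2 - 0.663 phi_3 = -2.837
  (R3) -2.837 phi_1 - 0.663 phi_2 + 4.9791 phi_3 = 1.6662
Gaussian elimination:
  R2 <- R2 - (-0.663/4.9791) R1 = R2 - (-0.133157) R1:  4.890817 phi_2 - 1.040765 phi_3 = -2.925283
  R3 <- R3 - (-2.837/4.9791) R1 = R3 - (-0.569782) R1:  -1.040765 phi_2 + 3.362629 phi_3 = 1.288435
  R3 <- R3 - (-1.040765/4.890817) R2 = R3 - (-0.2128) R2:  3.141155 phi_3 = 0.665935
Back-substitution:
  phi_hat_3 = 0.665935 / 3.141155 = 0.212003
  phi_hat_2 = (-2.925283 - (-1.040765)(0.212003)) / 4.890817 = -0.553003
  phi_hat_1 = (-0.663 - (-0.663)(-0.553003) - (-2.837)(0.212003)) / 4.9791 = -0.085997
So phi_hat = [-0.0860, -0.5530, 0.2120].
Therefore phi_hat_3 = 0.2120.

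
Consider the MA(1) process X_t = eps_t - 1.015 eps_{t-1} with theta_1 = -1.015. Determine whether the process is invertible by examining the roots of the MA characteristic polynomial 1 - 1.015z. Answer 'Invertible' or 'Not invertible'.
\text{Not invertible}

The MA(q) characteristic polynomial is P(z) = 1 - 1.015z.
Invertibility requires all roots to lie outside the unit circle, i.e. |z| > 1 for every root.
This is linear in z: 1 + (-1.015) z = 0  =>  z = -1/(-1.015) = 0.985222,  |z| = 0.985222.
Moduli of all roots: 0.9852.
All moduli strictly greater than 1? No.
Verdict: Not invertible.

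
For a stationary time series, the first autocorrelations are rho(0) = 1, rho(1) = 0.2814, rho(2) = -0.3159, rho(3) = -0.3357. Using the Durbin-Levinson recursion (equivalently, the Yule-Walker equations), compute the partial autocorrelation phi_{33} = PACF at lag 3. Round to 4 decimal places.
\phi_{33} = -0.1170

The PACF at lag k is phi_{kk}, the last component of the solution
to the Yule-Walker system G_k phi = r_k where
  (G_k)_{ij} = rho(|i - j|), (r_k)_i = rho(i), i,j = 1..k.
Equivalently, Durbin-Levinson gives phi_{kk} iteratively:
  phi_{11} = rho(1)
  phi_{kk} = [rho(k) - sum_{j=1..k-1} phi_{k-1,j} rho(k-j)]
            / [1 - sum_{j=1..k-1} phi_{k-1,j} rho(j)],
  phi_{k,j} = phi_{k-1,j} - phi_{kk} phi_{k-1,k-j},  j = 1..k-1.
Step k = 1:
  phi_11 = rho(1) = 0.2814.
Step k = 2:
  phi_22 = [rho(2) - phi_11 rho(1)] / [1 - phi_11 rho(1)] = [-0.3159 - (0.2814)(0.2814)] / [1 - (0.2814)(0.2814)]
         = -0.39508596 / 0.92081404 = -0.429062.
  Update: phi_21 = phi_11 - phi_22 phi_11 = 0.2814 - (-0.429062)(0.2814) = 0.402138.
Step k = 3:
  phi_33 = [rho(3) - phi_21 rho(2) - phi_22 rho(1)] / [1 - phi_21 rho(1) - phi_22 rho(2)]
    numerator   = -0.3357 - (0.402138)(-0.3159) - (-0.429062)(0.2814) = -0.08792669
    denominator = 1 - (0.402138)(0.2814) - (-0.429062)(-0.3159) = 0.75129782
  phi_33 = -0.08792669 / 0.75129782 = -0.117.
Therefore phi_{33} = -0.1170.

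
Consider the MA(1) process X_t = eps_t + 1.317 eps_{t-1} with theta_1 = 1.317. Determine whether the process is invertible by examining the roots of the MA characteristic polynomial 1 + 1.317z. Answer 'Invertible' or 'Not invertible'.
\text{Not invertible}

The MA(q) characteristic polynomial is P(z) = 1 + 1.317z.
Invertibility requires all roots to lie outside the unit circle, i.e. |z| > 1 for every root.
This is linear in z: 1 + (1.317) z = 0  =>  z = -1/(1.317) = -0.759301,  |z| = 0.759301.
Moduli of all roots: 0.7593.
All moduli strictly greater than 1? No.
Verdict: Not invertible.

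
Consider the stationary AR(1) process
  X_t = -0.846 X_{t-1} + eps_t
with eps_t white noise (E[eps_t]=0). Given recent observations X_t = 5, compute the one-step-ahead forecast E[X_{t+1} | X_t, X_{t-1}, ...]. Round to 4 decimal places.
E[X_{t+1} \mid \mathcal F_t] = -4.2300

For an AR(p) model X_t = c + sum_i phi_i X_{t-i} + eps_t, the
one-step-ahead conditional mean is
  E[X_{t+1} | X_t, ...] = c + sum_i phi_i X_{t+1-i}.
Substitute known values:
  E[X_{t+1} | ...] = (-0.846) * (5)
                   = -4.2300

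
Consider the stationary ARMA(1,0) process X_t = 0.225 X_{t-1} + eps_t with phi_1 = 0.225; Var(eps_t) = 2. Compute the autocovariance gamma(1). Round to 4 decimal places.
\gamma(1) = 0.4740

Multiply the model equation by X_{t-k} and take expectations. With theta_0 = psi_0 = 1 and psi_j the MA(infinity) weights, this gives
  gamma(k) - sum_i phi_i gamma(k-i) = c_k,
  c_k = sigma^2 * sum_{j=k..q} theta_j psi_{j-k}   (c_k = 0 for k > q),
using gamma(-m) = gamma(m).
Pure AR (q = 0): c_0 = sigma^2 = 2, c_k = 0 for k >= 1.
Equations for k = 0 and k = 1 (AR order 1):
  gamma(0) = phi_1 gamma(1) + c_0
  gamma(1) = phi_1 gamma(0) + c_1
Substituting the second into the first: gamma(0) (1 - phi_1^2) = c_0 + phi_1 c_1, so
  gamma(0) = c_0 / (1 - phi_1^2) = 2 / (1 - (0.225)^2) = 2 / 0.949375 = 2.106649.
  gamma(1) = phi_1 gamma(0) = (0.225)(2.106649) = 0.473996.
Therefore gamma(1) = 0.4740 (to 4 decimal places).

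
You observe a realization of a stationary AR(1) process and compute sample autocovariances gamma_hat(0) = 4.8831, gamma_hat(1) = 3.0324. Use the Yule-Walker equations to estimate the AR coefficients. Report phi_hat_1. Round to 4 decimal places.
\hat\phi_{1} = 0.6210

The Yule-Walker equations for an AR(p) process read, in matrix form,
  Gamma_p phi = r_p,   with   (Gamma_p)_{ij} = gamma(|i - j|),
                       (r_p)_i = gamma(i),   i,j = 1..p.
Substitute the sample gammas (Toeplitz matrix and right-hand side of size 1):
  Gamma_p = [[4.8831]]
  r_p     = [3.0324]
With p = 1 this is the single equation gamma(0) phi_1 = gamma(1):
  phi_hat_1 = gamma(1) / gamma(0) = 3.0324 / 4.8831 = 0.6210.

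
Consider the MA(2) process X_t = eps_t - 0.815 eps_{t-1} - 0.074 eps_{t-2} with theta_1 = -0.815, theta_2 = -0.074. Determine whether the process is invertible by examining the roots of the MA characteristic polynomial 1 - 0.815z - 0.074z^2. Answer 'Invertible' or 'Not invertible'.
\text{Invertible}

The MA(q) characteristic polynomial is P(z) = 1 - 0.815z - 0.074z^2.
Invertibility requires all roots to lie outside the unit circle, i.e. |z| > 1 for every root.
Set 1 + (-0.815) z + (-0.074) z^2 = 0, i.e. a z^2 + b z + c = 0 with a = -0.074, b = -0.815, c = 1.
Discriminant D = b^2 - 4ac = (-0.815)^2 - 4*(-0.074)*1 = 0.664225 - (-0.296) = 0.960225.
D >= 0, so the roots are real: z = (-b +/- sqrt(D)) / (2a) = (0.815 +/- 0.979911) / (-0.148).
  z_1 = (0.815 + 0.979911) / (-0.148) = -12.1278,   |z_1| = 12.1278.
  z_2 = (0.815 - 0.979911) / (-0.148) = 1.1143,   |z_2| = 1.1143.
Moduli of all roots: 12.1278, 1.1143.
All moduli strictly greater than 1? Yes.
Verdict: Invertible.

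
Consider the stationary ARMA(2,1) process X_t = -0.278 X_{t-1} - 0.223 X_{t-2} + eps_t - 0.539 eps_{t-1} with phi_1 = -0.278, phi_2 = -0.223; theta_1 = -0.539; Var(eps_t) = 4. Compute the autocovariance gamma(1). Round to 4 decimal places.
\gamma(1) = -3.3122

Multiply the model equation by X_{t-k} and take expectations. With theta_0 = psi_0 = 1 and psi_j the MA(infinity) weights, this gives
  gamma(k) - sum_i phi_i gamma(k-i) = c_k,
  c_k = sigma^2 * sum_{j=k..q} theta_j psi_{j-k}   (c_k = 0 for k > q),
using gamma(-m) = gamma(m).
psi-weights needed (psi_j = theta_j + sum_i phi_i psi_{j-i}):
  psi_1 = theta_1 + phi_1 = -0.539 + (-0.278) = -0.817
Right-hand sides:
  c_0 = sigma^2 (1 + theta_1 psi_1) = 4 * (1 + (-0.539)(-0.817)) = 4 * 1.440363 = 5.761452
  c_1 = sigma^2 theta_1 = 4 * (-0.539) = -2.156
  c_2 = 0
Equations for k = 0, 1, 2 (AR order 2, c_2 = 0):
  (E0) gamma(0) = phi_1 gamma(1) + phi_2 gamma(2) + c_0
  (E1) gamma(1) = phi_1 gamma(0) + phi_2 gamma(1) + c_1
  (E2) gamma(2) = phi_1 gamma(1) + phi_2 gamma(0)
From (E1): gamma(1) = A gamma(0) + B with
  A = phi_1 / (1 - phi_2) = -0.278 / 1.223 = -0.22731,   B = c_1 / (1 - phi_2) = -2.156 / 1.223 = -1.762878.
Insert (E2) into (E0): gamma(0) (1 - phi_2^2) = phi_1 (1 + phi_2) gamma(1) + c_0.
  phi_1 (1 + phi_2) = (-0.278)(0.777) = -0.216006,   1 - phi_2^2 = 0.950271.
Replace gamma(1) by A gamma(0) + B and collect gamma(0):
  gamma(0) [0.950271 - (-0.216006)(-0.22731)] = (-0.216006)(-1.762878) + 5.761452
  gamma(0) * 0.901171 = 6.142244
  gamma(0) = 6.142244 / 0.901171 = 6.81585.
  gamma(1) = A gamma(0) + B = (-0.22731)(6.81585) + (-1.762878) = -3.312188.
Therefore gamma(1) = -3.3122 (to 4 decimal places).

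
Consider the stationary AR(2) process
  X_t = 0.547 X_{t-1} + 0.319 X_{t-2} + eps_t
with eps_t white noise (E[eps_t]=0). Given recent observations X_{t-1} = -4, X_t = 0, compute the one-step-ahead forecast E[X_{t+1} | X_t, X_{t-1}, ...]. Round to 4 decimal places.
E[X_{t+1} \mid \mathcal F_t] = -1.2760

For an AR(p) model X_t = c + sum_i phi_i X_{t-i} + eps_t, the
one-step-ahead conditional mean is
  E[X_{t+1} | X_t, ...] = c + sum_i phi_i X_{t+1-i}.
Substitute known values:
  E[X_{t+1} | ...] = (0.547) * (0) + (0.319) * (-4)
                   = -1.2760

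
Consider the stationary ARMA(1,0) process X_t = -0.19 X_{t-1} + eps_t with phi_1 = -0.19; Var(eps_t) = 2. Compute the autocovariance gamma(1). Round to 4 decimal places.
\gamma(1) = -0.3942

Multiply the model equation by X_{t-k} and take expectations. With theta_0 = psi_0 = 1 and psi_j the MA(infinity) weights, this gives
  gamma(k) - sum_i phi_i gamma(k-i) = c_k,
  c_k = sigma^2 * sum_{j=k..q} theta_j psi_{j-k}   (c_k = 0 for k > q),
using gamma(-m) = gamma(m).
Pure AR (q = 0): c_0 = sigma^2 = 2, c_k = 0 for k >= 1.
Equations for k = 0 and k = 1 (AR order 1):
  gamma(0) = phi_1 gamma(1) + c_0
  gamma(1) = phi_1 gamma(0) + c_1
Substituting the second into the first: gamma(0) (1 - phi_1^2) = c_0 + phi_1 c_1, so
  gamma(0) = c_0 / (1 - phi_1^2) = 2 / (1 - (-0.19)^2) = 2 / 0.9639 = 2.074904.
  gamma(1) = phi_1 gamma(0) = (-0.19)(2.074904) = -0.394232.
Therefore gamma(1) = -0.3942 (to 4 decimal places).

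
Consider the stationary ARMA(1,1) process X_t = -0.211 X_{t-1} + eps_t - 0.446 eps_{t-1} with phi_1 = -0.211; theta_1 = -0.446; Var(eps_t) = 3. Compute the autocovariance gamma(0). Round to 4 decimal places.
\gamma(0) = 4.3553

Multiply the model equation by X_{t-k} and take expectations. With theta_0 = psi_0 = 1 and psi_j the MA(infinity) weights, this gives
  gamma(k) - sum_i phi_i gamma(k-i) = c_k,
  c_k = sigma^2 * sum_{j=k..q} theta_j psi_{j-k}   (c_k = 0 for k > q),
using gamma(-m) = gamma(m).
psi-weights needed (psi_j = theta_j + sum_i phi_i psi_{j-i}):
  psi_1 = theta_1 + phi_1 = -0.446 + (-0.211) = -0.657
Right-hand sides:
  c_0 = sigma^2 (1 + theta_1 psi_1) = 3 * (1 + (-0.446)(-0.657)) = 3 * 1.293022 = 3.879066
  c_1 = sigma^2 theta_1 = 3 * (-0.446) = -1.338
  c_2 = 0
Equations for k = 0 and k = 1 (AR order 1):
  gamma(0) = phi_1 gamma(1) + c_0
  gamma(1) = phi_1 gamma(0) + c_1
Substituting the second into the first: gamma(0) (1 - phi_1^2) = c_0 + phi_1 c_1, so
  gamma(0) = (c_0 + phi_1 c_1) / (1 - phi_1^2) = (3.879066 + (-0.211)(-1.338)) / (1 - (-0.211)^2) = 4.161384 / 0.955479 = 4.355286.
Therefore gamma(0) = 4.3553 (to 4 decimal places).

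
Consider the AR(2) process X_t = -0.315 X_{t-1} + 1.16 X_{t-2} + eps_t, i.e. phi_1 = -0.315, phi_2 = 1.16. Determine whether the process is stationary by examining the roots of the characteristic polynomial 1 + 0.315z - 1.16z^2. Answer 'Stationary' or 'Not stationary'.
\text{Not stationary}

The AR(p) characteristic polynomial is P(z) = 1 + 0.315z - 1.16z^2.
Stationarity requires all roots to lie outside the unit circle, i.e. |z| > 1 for every root.
Set 1 + (0.315) z + (-1.16) z^2 = 0, i.e. a z^2 + b z + c = 0 with a = -1.16, b = 0.315, c = 1.
Discriminant D = b^2 - 4ac = (0.315)^2 - 4*(-1.16)*1 = 0.099225 - (-4.64) = 4.739225.
D >= 0, so the roots are real: z = (-b +/- sqrt(D)) / (2a) = (-0.315 +/- 2.176976) / (-2.32).
  z_1 = (-0.315 + 2.176976) / (-2.32) = -0.8026,   |z_1| = 0.8026.
  z_2 = (-0.315 - 2.176976) / (-2.32) = 1.0741,   |z_2| = 1.0741.
Moduli of all roots: 0.8026, 1.0741.
All moduli strictly greater than 1? No.
Verdict: Not stationary.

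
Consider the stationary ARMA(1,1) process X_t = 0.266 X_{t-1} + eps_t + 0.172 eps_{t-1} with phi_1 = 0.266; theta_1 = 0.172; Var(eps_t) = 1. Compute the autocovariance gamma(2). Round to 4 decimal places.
\gamma(2) = 0.1311

Multiply the model equation by X_{t-k} and take expectations. With theta_0 = psi_0 = 1 and psi_j the MA(infinity) weights, this gives
  gamma(k) - sum_i phi_i gamma(k-i) = c_k,
  c_k = sigma^2 * sum_{j=k..q} theta_j psi_{j-k}   (c_k = 0 for k > q),
using gamma(-m) = gamma(m).
psi-weights needed (psi_j = theta_j + sum_i phi_i psi_{j-i}):
  psi_1 = theta_1 + phi_1 = 0.172 + (0.266) = 0.438
Right-hand sides:
  c_0 = sigma^2 (1 + theta_1 psi_1) = 1 * (1 + (0.172)(0.438)) = 1 * 1.075336 = 1.075336
  c_1 = sigma^2 theta_1 = 1 * (0.172) = 0.172
  c_2 = 0
Equations for k = 0 and k = 1 (AR order 1):
  gamma(0) = phi_1 gamma(1) + c_0
  gamma(1) = phi_1 gamma(0) + c_1
Substituting the second into the first: gamma(0) (1 - phi_1^2) = c_0 + phi_1 c_1, so
  gamma(0) = (c_0 + phi_1 c_1) / (1 - phi_1^2) = (1.075336 + (0.266)(0.172)) / (1 - (0.266)^2) = 1.121088 / 0.929244 = 1.206452.
  gamma(1) = phi_1 gamma(0) + c_1 = (0.266)(1.206452) + (0.172) = 0.492916.
For k = 2 (> q): gamma(2) = phi_1 gamma(1) = (0.266)(0.492916) = 0.131116.
Therefore gamma(2) = 0.1311 (to 4 decimal places).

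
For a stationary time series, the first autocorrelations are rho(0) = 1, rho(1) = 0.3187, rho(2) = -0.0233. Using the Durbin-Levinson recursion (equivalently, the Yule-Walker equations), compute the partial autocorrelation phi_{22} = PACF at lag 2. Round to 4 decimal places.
\phi_{22} = -0.1390

The PACF at lag k is phi_{kk}, the last component of the solution
to the Yule-Walker system G_k phi = r_k where
  (G_k)_{ij} = rho(|i - j|), (r_k)_i = rho(i), i,j = 1..k.
Equivalently, Durbin-Levinson gives phi_{kk} iteratively:
  phi_{11} = rho(1)
  phi_{kk} = [rho(k) - sum_{j=1..k-1} phi_{k-1,j} rho(k-j)]
            / [1 - sum_{j=1..k-1} phi_{k-1,j} rho(j)],
  phi_{k,j} = phi_{k-1,j} - phi_{kk} phi_{k-1,k-j},  j = 1..k-1.
Step k = 1:
  phi_11 = rho(1) = 0.3187.
Step k = 2:
  phi_22 = [rho(2) - phi_11 rho(1)] / [1 - phi_11 rho(1)] = [-0.0233 - (0.3187)(0.3187)] / [1 - (0.3187)(0.3187)]
         = -0.12486969 / 0.89843031 = -0.139.
Therefore phi_{22} = -0.1390.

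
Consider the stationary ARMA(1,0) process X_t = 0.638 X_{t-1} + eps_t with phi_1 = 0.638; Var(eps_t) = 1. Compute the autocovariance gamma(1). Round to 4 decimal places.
\gamma(1) = 1.0760

Multiply the model equation by X_{t-k} and take expectations. With theta_0 = psi_0 = 1 and psi_j the MA(infinity) weights, this gives
  gamma(k) - sum_i phi_i gamma(k-i) = c_k,
  c_k = sigma^2 * sum_{j=k..q} theta_j psi_{j-k}   (c_k = 0 for k > q),
using gamma(-m) = gamma(m).
Pure AR (q = 0): c_0 = sigma^2 = 1, c_k = 0 for k >= 1.
Equations for k = 0 and k = 1 (AR order 1):
  gamma(0) = phi_1 gamma(1) + c_0
  gamma(1) = phi_1 gamma(0) + c_1
Substituting the second into the first: gamma(0) (1 - phi_1^2) = c_0 + phi_1 c_1, so
  gamma(0) = c_0 / (1 - phi_1^2) = 1 / (1 - (0.638)^2) = 1 / 0.592956 = 1.686466.
  gamma(1) = phi_1 gamma(0) = (0.638)(1.686466) = 1.075965.
Therefore gamma(1) = 1.0760 (to 4 decimal places).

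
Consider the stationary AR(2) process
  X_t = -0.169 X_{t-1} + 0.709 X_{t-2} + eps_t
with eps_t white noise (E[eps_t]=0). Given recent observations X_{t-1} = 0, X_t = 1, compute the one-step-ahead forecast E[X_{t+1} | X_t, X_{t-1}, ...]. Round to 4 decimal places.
E[X_{t+1} \mid \mathcal F_t] = -0.1690

For an AR(p) model X_t = c + sum_i phi_i X_{t-i} + eps_t, the
one-step-ahead conditional mean is
  E[X_{t+1} | X_t, ...] = c + sum_i phi_i X_{t+1-i}.
Substitute known values:
  E[X_{t+1} | ...] = (-0.169) * (1) + (0.709) * (0)
                   = -0.1690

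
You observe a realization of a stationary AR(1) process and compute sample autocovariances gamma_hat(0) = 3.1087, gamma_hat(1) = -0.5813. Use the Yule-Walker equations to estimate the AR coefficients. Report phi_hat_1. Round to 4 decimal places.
\hat\phi_{1} = -0.1870

The Yule-Walker equations for an AR(p) process read, in matrix form,
  Gamma_p phi = r_p,   with   (Gamma_p)_{ij} = gamma(|i - j|),
                       (r_p)_i = gamma(i),   i,j = 1..p.
Substitute the sample gammas (Toeplitz matrix and right-hand side of size 1):
  Gamma_p = [[3.1087]]
  r_p     = [-0.5813]
With p = 1 this is the single equation gamma(0) phi_1 = gamma(1):
  phi_hat_1 = gamma(1) / gamma(0) = -0.5813 / 3.1087 = -0.1870.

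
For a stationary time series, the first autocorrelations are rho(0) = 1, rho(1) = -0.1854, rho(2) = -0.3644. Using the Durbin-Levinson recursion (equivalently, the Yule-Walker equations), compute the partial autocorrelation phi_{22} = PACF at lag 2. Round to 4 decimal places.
\phi_{22} = -0.4130

The PACF at lag k is phi_{kk}, the last component of the solution
to the Yule-Walker system G_k phi = r_k where
  (G_k)_{ij} = rho(|i - j|), (r_k)_i = rho(i), i,j = 1..k.
Equivalently, Durbin-Levinson gives phi_{kk} iteratively:
  phi_{11} = rho(1)
  phi_{kk} = [rho(k) - sum_{j=1..k-1} phi_{k-1,j} rho(k-j)]
            / [1 - sum_{j=1..k-1} phi_{k-1,j} rho(j)],
  phi_{k,j} = phi_{k-1,j} - phi_{kk} phi_{k-1,k-j},  j = 1..k-1.
Step k = 1:
  phi_11 = rho(1) = -0.1854.
Step k = 2:
  phi_22 = [rho(2) - phi_11 rho(1)] / [1 - phi_11 rho(1)] = [-0.3644 - (-0.1854)(-0.1854)] / [1 - (-0.1854)(-0.1854)]
         = -0.39877316 / 0.96562684 = -0.413.
Therefore phi_{22} = -0.4130.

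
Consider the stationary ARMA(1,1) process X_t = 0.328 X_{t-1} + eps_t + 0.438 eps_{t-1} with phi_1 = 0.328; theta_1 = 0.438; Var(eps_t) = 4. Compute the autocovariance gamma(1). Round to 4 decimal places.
\gamma(1) = 3.9266

Multiply the model equation by X_{t-k} and take expectations. With theta_0 = psi_0 = 1 and psi_j the MA(infinity) weights, this gives
  gamma(k) - sum_i phi_i gamma(k-i) = c_k,
  c_k = sigma^2 * sum_{j=k..q} theta_j psi_{j-k}   (c_k = 0 for k > q),
using gamma(-m) = gamma(m).
psi-weights needed (psi_j = theta_j + sum_i phi_i psi_{j-i}):
  psi_1 = theta_1 + phi_1 = 0.438 + (0.328) = 0.766
Right-hand sides:
  c_0 = sigma^2 (1 + theta_1 psi_1) = 4 * (1 + (0.438)(0.766)) = 4 * 1.335508 = 5.342032
  c_1 = sigma^2 theta_1 = 4 * (0.438) = 1.752
  c_2 = 0
Equations for k = 0 and k = 1 (AR order 1):
  gamma(0) = phi_1 gamma(1) + c_0
  gamma(1) = phi_1 gamma(0) + c_1
Substituting the second into the first: gamma(0) (1 - phi_1^2) = c_0 + phi_1 c_1, so
  gamma(0) = (c_0 + phi_1 c_1) / (1 - phi_1^2) = (5.342032 + (0.328)(1.752)) / (1 - (0.328)^2) = 5.916688 / 0.892416 = 6.629966.
  gamma(1) = phi_1 gamma(0) + c_1 = (0.328)(6.629966) + (1.752) = 3.926629.
Therefore gamma(1) = 3.9266 (to 4 decimal places).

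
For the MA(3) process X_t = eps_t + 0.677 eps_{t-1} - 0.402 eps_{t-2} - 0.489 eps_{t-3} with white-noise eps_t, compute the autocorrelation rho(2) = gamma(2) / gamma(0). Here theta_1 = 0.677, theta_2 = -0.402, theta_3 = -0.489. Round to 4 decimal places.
\rho(2) = -0.3943

For an MA(q) process with theta_0 = 1, the autocovariance is
  gamma(k) = sigma^2 * sum_{i=0..q-k} theta_i * theta_{i+k},
and rho(k) = gamma(k) / gamma(0). Sigma^2 cancels.
  numerator   = (1)*(-0.402) + (0.677)*(-0.489) = -0.733053.
  denominator = (1)^2 + (0.677)^2 + (-0.402)^2 + (-0.489)^2 = 1.859054.
  rho(2) = -0.733053 / 1.859054 = -0.3943.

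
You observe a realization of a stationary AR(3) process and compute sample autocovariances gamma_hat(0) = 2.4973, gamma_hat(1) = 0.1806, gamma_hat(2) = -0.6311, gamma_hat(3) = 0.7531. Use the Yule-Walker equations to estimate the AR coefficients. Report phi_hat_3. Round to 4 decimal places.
\hat\phi_{3} = 0.3700

The Yule-Walker equations for an AR(p) process read, in matrix form,
  Gamma_p phi = r_p,   with   (Gamma_p)_{ij} = gamma(|i - j|),
                       (r_p)_i = gamma(i),   i,j = 1..p.
Substitute the sample gammas (Toeplitz matrix and right-hand side of size 3):
  Gamma_p = [[2.4973, 0.1806, -0.6311], [0.1806, 2.4973, 0.1806], [-0.6311, 0.1806, 2.4973]]
  r_p     = [0.1806, -0.6311, 0.7531]
Written out (R1..R3):
  (R1) 2.4973 phi_1 + 0.1806 phi_2 - 0.6311 phi_3 = 0.1806
  (R2) 0.1806 phi_1 + 2.4973 phi_2 + 0.1806 phi_3 = -0.6311
  (R3) -0.6311 phi_1 + 0.1806 phi_2 + 2.4973 phi_3 = 0.7531
Gaussian elimination:
  R2 <- R2 - (0.1806/2.4973) R1 = R2 - (0.072318) R1:  2.484239 phi_2 + 0.22624 phi_3 = -0.644161
  R3 <- R3 - (-0.6311/2.4973) R1 = R3 - (-0.252713) R1:  0.22624 phi_2 + 2.337813 phi_3 = 0.79874
  R3 <- R3 - (0.22624/2.484239) R2 = R3 - (0.09107) R2:  2.317209 phi_3 = 0.857404
Back-substitution:
  phi_hat_3 = 0.857404 / 2.317209 = 0.370016
  phi_hat_2 = (-0.644161 - (0.22624)(0.370016)) / 2.484239 = -0.292996
  phi_hat_1 = (0.1806 - (0.1806)(-0.292996) - (-0.6311)(0.370016)) / 2.4973 = 0.187015
So phi_hat = [0.1870, -0.2930, 0.3700].
Therefore phi_hat_3 = 0.3700.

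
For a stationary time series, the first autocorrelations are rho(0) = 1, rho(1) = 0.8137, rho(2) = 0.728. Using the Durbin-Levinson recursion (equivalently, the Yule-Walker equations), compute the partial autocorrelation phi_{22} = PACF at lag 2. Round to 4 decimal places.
\phi_{22} = 0.1950

The PACF at lag k is phi_{kk}, the last component of the solution
to the Yule-Walker system G_k phi = r_k where
  (G_k)_{ij} = rho(|i - j|), (r_k)_i = rho(i), i,j = 1..k.
Equivalently, Durbin-Levinson gives phi_{kk} iteratively:
  phi_{11} = rho(1)
  phi_{kk} = [rho(k) - sum_{j=1..k-1} phi_{k-1,j} rho(k-j)]
            / [1 - sum_{j=1..k-1} phi_{k-1,j} rho(j)],
  phi_{k,j} = phi_{k-1,j} - phi_{kk} phi_{k-1,k-j},  j = 1..k-1.
Step k = 1:
  phi_11 = rho(1) = 0.8137.
Step k = 2:
  phi_22 = [rho(2) - phi_11 rho(1)] / [1 - phi_11 rho(1)] = [0.728 - (0.8137)(0.8137)] / [1 - (0.8137)(0.8137)]
         = 0.06589231 / 0.33789231 = 0.195.
Therefore phi_{22} = 0.1950.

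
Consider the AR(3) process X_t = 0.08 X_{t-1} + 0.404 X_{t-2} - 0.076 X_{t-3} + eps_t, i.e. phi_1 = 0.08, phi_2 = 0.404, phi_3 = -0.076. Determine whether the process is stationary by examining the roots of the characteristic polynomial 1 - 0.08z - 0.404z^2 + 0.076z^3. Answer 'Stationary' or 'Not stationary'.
\text{Stationary}

The AR(p) characteristic polynomial is P(z) = 1 - 0.08z - 0.404z^2 + 0.076z^3.
Stationarity requires all roots to lie outside the unit circle, i.e. |z| > 1 for every root.
Degree 3: look for a simple real root z0 first, then factor out (1 - z/z0) and solve the remaining quadratic.
Testing z0 = 5: P(5) = 1 + (-0.08)(5) + (-0.404)(5)^2 + (0.076)(5)^3
  = 1 + (-0.4) + (-10.1) + (9.5) = 0.  So z_0 = 5 is a root, |z_0| = 5.
Divide out the factor (1 - 0.2 z) = (1 - z/z0) (since 1/z0 = 0.2):
  P(z) = (1 - 0.2 z)(1 + (0.12) z + (-0.38) z^2)
  [check: z-coef 0.12 - (0.2) = -0.08; z^2-coef -0.38 - (0.2)(0.12) = -0.404; z^3-coef -(0.2)(-0.38) = 0.076.]
Remaining roots from the quadratic factor 1 + (0.12) z + (-0.38) z^2:
  Set 1 + (0.12) z + (-0.38) z^2 = 0, i.e. a z^2 + b z + c = 0 with a = -0.38, b = 0.12, c = 1.
  Discriminant D = b^2 - 4ac = (0.12)^2 - 4*(-0.38)*1 = 0.0144 - (-1.52) = 1.5344.
  D >= 0, so the roots are real: z = (-b +/- sqrt(D)) / (2a) = (-0.12 +/- 1.238709) / (-0.76).
    z_1 = (-0.12 + 1.238709) / (-0.76) = -1.472,   |z_1| = 1.472.
    z_2 = (-0.12 - 1.238709) / (-0.76) = 1.7878,   |z_2| = 1.7878.
Moduli of all roots: 5.0000, 1.4720, 1.7878.
All moduli strictly greater than 1? Yes.
Verdict: Stationary.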